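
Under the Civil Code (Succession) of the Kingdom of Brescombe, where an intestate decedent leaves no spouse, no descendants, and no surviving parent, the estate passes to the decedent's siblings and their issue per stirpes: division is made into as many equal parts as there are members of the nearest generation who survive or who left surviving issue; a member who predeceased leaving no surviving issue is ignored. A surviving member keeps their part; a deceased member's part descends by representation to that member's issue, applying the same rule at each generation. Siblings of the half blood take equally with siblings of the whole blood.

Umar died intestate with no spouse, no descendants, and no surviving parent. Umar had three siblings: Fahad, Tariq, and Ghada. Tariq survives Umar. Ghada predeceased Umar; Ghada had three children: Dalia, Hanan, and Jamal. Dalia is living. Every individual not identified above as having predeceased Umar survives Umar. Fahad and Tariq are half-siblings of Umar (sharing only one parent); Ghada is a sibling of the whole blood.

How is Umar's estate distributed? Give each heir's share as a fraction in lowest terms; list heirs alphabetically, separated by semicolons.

No spouse, descendants, or parent survives, so the estate passes to Umar's siblings per stirpes.
Half-blood and whole-blood siblings take equally under the stated rule.
The estate is divided into 3 equal shares of 1/3 among Fahad, Tariq, Ghada.
Fahad is living and takes 1/3.
Tariq is living and takes 1/3.
Ghada predeceased; the 1/3 allotted to Ghada's branch passes to Ghada's issue by representation.
The 1/3 is divided into 3 equal shares of 1/9 among Dalia, Hanan, Jamal.
Dalia is living and takes 1/9.
Hanan is living and takes 1/9.
Jamal is living and takes 1/9.

Dalia 1/9; Fahad 1/3; Hanan 1/9; Jamal 1/9; Tariq 1/3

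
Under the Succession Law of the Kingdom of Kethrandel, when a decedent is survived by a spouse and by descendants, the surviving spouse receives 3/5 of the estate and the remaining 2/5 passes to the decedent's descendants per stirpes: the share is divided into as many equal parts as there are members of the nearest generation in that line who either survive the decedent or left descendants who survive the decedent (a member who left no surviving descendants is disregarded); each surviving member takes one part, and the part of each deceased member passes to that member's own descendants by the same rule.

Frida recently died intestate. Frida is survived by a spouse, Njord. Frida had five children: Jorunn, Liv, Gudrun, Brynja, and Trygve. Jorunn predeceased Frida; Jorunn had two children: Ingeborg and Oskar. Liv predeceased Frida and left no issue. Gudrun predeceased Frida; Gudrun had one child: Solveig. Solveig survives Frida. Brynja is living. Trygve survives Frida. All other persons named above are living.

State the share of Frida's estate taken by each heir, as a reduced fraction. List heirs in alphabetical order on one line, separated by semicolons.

Brynja 1/10; Ingeborg 1/20; Njord 3/5; Oskar 1/20; Solveig 1/10; Trygve 1/10

Njord, as surviving spouse, takes 3/5.
The remaining 2/5 passes to Frida's descendants per stirpes.
Liv left no surviving issue, so that branch lapses and is disregarded.
The 2/5 is divided into 4 equal shares of 1/10 among Jorunn, Gudrun, Brynja, Trygve.
Jorunn predeceased; the 1/10 allotted to Jorunn's branch passes to Jorunn's issue by representation.
The 1/10 is divided into 2 equal shares of 1/20 among Ingeborg, Oskar.
Ingeborg is living and takes 1/20.
Oskar is living and takes 1/20.
Gudrun predeceased; the 1/10 allotted to Gudrun's branch passes to Gudrun's issue by representation.
Solveig is the sole taker at this level and receives the full 1/10.
Brynja is living and takes 1/10.
Trygve is living and takes 1/10.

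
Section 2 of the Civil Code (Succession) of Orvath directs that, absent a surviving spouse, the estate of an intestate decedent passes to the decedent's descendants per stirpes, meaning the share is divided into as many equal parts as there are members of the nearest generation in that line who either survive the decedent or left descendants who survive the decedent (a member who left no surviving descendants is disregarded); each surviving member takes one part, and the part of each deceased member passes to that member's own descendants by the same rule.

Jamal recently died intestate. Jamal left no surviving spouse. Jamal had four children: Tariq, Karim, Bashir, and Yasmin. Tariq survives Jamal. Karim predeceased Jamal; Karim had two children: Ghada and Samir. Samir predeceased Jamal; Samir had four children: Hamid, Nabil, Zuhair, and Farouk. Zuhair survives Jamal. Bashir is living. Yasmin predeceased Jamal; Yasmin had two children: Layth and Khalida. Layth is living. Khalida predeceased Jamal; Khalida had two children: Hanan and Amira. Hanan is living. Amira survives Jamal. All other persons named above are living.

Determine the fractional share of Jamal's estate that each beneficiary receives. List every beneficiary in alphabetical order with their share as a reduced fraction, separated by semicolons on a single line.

There is no surviving spouse, so the entire estate passes to Jamal's descendants per stirpes.
The estate is divided into 4 equal shares of 1/4 among Tariq, Karim, Bashir, Yasmin.
Tariq is living and takes 1/4.
Karim predeceased; the 1/4 allotted to Karim's branch passes to Karim's issue by representation.
The 1/4 is divided into 2 equal shares of 1/8 among Ghada, Samir.
Ghada is living and takes 1/8.
Samir predeceased; the 1/8 allotted to Samir's branch passes to Samir's issue by representation.
The 1/8 is divided into 4 equal shares of 1/32 among Hamid, Nabil, Zuhair, Farouk.
Hamid is living and takes 1/32.
Nabil is living and takes 1/32.
Zuhair is living and takes 1/32.
Farouk is living and takes 1/32.
Bashir is living and takes 1/4.
Yasmin predeceased; the 1/4 allotted to Yasmin's branch passes to Yasmin's issue by representation.
The 1/4 is divided into 2 equal shares of 1/8 among Layth, Khalida.
Layth is living and takes 1/8.
Khalida predeceased; the 1/8 allotted to Khalida's branch passes to Khalida's issue by representation.
The 1/8 is divided into 2 equal shares of 1/16 among Hanan, Amira.
Hanan is living and takes 1/16.
Amira is living and takes 1/16.

Amira 1/16; Bashir 1/4; Farouk 1/32; Ghada 1/8; Hamid 1/32; Hanan 1/16; Layth 1/8; Nabil 1/32; Tariq 1/4; Zuhair 1/32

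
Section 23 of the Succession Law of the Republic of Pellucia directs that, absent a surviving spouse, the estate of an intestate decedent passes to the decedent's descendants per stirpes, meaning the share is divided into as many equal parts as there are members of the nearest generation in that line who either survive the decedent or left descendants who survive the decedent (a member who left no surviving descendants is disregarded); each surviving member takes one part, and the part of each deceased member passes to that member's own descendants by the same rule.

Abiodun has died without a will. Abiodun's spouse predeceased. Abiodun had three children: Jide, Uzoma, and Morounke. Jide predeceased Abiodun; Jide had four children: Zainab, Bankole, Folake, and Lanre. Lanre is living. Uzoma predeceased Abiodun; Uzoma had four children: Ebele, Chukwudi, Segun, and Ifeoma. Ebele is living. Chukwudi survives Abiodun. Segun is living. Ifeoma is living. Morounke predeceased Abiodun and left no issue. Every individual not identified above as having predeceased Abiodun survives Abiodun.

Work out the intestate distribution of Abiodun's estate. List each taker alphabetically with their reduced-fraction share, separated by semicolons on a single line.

Bankole 1/8; Chukwudi 1/8; Ebele 1/8; Folake 1/8; Ifeoma 1/8; Lanre 1/8; Segun 1/8; Zainab 1/8

There is no surviving spouse, so the entire estate passes to Abiodun's descendants per stirpes.
Morounke left no surviving issue, so that branch lapses and is disregarded.
The estate is divided into 2 equal shares of 1/2 among Jide, Uzoma.
Jide predeceased; the 1/2 allotted to Jide's branch passes to Jide's issue by representation.
The 1/2 is divided into 4 equal shares of 1/8 among Zainab, Bankole, Folake, Lanre.
Zainab is living and takes 1/8.
Bankole is living and takes 1/8.
Folake is living and takes 1/8.
Lanre is living and takes 1/8.
Uzoma predeceased; the 1/2 allotted to Uzoma's branch passes to Uzoma's issue by representation.
The 1/2 is divided into 4 equal shares of 1/8 among Ebele, Chukwudi, Segun, Ifeoma.
Ebele is living and takes 1/8.
Chukwudi is living and takes 1/8.
Segun is living and takes 1/8.
Ifeoma is living and takes 1/8.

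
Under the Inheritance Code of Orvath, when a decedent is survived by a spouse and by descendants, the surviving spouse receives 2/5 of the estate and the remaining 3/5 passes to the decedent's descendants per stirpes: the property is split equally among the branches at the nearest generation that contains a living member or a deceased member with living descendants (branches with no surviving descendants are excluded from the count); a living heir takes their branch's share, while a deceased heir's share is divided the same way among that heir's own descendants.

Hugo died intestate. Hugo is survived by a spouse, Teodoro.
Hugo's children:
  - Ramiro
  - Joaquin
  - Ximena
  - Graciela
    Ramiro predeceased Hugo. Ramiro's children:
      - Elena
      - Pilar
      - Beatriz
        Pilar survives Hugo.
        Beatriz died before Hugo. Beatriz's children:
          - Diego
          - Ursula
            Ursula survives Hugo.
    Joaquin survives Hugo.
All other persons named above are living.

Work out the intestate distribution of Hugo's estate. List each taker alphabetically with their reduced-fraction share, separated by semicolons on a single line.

Teodoro, as surviving spouse, takes 2/5.
The remaining 3/5 passes to Hugo's descendants per stirpes.
The 3/5 is divided into 4 equal shares of 3/20 among Ramiro, Joaquin, Ximena, Graciela.
Ramiro predeceased; the 3/20 allotted to Ramiro's branch passes to Ramiro's issue by representation.
The 3/20 is divided into 3 equal shares of 1/20 among Elena, Pilar, Beatriz.
Elena is living and takes 1/20.
Pilar is living and takes 1/20.
Beatriz predeceased; the 1/20 allotted to Beatriz's branch passes to Beatriz's issue by representation.
The 1/20 is divided into 2 equal shares of 1/40 among Diego, Ursula.
Diego is living and takes 1/40.
Ursula is living and takes 1/40.
Joaquin is living and takes 3/20.
Ximena is living and takes 3/20.
Graciela is living and takes 3/20.

Diego 1/40; Elena 1/20; Graciela 3/20; Joaquin 3/20; Pilar 1/20; Teodoro 2/5; Ursula 1/40; Ximena 3/20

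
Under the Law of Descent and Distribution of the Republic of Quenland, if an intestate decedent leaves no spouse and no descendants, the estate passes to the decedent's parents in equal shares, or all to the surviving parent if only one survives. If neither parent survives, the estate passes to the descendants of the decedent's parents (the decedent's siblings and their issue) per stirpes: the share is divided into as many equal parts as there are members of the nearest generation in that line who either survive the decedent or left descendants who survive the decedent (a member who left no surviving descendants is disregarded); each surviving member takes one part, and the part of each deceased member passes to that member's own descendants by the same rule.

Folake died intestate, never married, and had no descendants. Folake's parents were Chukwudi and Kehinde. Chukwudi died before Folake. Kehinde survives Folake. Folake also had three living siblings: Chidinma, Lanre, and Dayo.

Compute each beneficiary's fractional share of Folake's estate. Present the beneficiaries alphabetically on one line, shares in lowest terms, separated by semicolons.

Kehinde 1

Only one parent, Kehinde, survives, so Kehinde takes the entire estate. The siblings take nothing because a surviving parent has priority.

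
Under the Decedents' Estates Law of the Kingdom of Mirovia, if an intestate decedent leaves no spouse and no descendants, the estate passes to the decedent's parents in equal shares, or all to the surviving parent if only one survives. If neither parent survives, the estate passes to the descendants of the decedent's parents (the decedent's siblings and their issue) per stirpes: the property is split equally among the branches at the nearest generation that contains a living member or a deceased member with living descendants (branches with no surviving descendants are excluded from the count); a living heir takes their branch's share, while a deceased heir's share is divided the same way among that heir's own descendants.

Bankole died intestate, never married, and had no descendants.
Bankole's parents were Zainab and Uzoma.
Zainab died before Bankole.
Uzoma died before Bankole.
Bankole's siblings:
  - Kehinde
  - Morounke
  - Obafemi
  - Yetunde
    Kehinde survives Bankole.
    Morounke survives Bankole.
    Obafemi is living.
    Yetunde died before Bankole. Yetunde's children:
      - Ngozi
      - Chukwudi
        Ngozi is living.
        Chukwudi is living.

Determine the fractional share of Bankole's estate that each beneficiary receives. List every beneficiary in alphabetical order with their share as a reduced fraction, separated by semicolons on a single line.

Chukwudi 1/8; Kehinde 1/4; Morounke 1/4; Ngozi 1/8; Obafemi 1/4

Neither parent survives and there are no descendants, so the estate passes to Bankole's siblings and their issue per stirpes.
The estate is divided into 4 equal shares of 1/4 among Kehinde, Morounke, Obafemi, Yetunde.
Kehinde is living and takes 1/4.
Morounke is living and takes 1/4.
Obafemi is living and takes 1/4.
Yetunde predeceased; the 1/4 allotted to Yetunde's branch passes to Yetunde's issue by representation.
The 1/4 is divided into 2 equal shares of 1/8 among Ngozi, Chukwudi.
Ngozi is living and takes 1/8.
Chukwudi is living and takes 1/8.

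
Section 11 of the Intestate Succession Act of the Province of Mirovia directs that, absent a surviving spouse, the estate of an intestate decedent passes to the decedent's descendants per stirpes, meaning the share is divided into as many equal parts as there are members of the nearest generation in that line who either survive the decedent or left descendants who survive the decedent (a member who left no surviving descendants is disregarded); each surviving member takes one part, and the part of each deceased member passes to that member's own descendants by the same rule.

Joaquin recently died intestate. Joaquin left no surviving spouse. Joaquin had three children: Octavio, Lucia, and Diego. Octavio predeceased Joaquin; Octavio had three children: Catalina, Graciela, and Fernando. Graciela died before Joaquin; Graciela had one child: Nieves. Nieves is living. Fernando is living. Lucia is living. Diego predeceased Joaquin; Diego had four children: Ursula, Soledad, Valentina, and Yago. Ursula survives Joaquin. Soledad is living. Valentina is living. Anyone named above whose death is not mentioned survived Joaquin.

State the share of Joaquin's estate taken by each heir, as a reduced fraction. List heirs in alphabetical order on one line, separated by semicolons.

There is no surviving spouse, so the entire estate passes to Joaquin's descendants per stirpes.
The estate is divided into 3 equal shares of 1/3 among Octavio, Lucia, Diego.
Octavio predeceased; the 1/3 allotted to Octavio's branch passes to Octavio's issue by representation.
The 1/3 is divided into 3 equal shares of 1/9 among Catalina, Graciela, Fernando.
Catalina is living and takes 1/9.
Graciela predeceased; the 1/9 allotted to Graciela's branch passes to Graciela's issue by representation.
Nieves is the sole taker at this level and receives the full 1/9.
Fernando is living and takes 1/9.
Lucia is living and takes 1/3.
Diego predeceased; the 1/3 allotted to Diego's branch passes to Diego's issue by representation.
The 1/3 is divided into 4 equal shares of 1/12 among Ursula, Soledad, Valentina, Yago.
Ursula is living and takes 1/12.
Soledad is living and takes 1/12.
Valentina is living and takes 1/12.
Yago is living and takes 1/12.

Catalina 1/9; Fernando 1/9; Lucia 1/3; Nieves 1/9; Soledad 1/12; Ursula 1/12; Valentina 1/12; Yago 1/12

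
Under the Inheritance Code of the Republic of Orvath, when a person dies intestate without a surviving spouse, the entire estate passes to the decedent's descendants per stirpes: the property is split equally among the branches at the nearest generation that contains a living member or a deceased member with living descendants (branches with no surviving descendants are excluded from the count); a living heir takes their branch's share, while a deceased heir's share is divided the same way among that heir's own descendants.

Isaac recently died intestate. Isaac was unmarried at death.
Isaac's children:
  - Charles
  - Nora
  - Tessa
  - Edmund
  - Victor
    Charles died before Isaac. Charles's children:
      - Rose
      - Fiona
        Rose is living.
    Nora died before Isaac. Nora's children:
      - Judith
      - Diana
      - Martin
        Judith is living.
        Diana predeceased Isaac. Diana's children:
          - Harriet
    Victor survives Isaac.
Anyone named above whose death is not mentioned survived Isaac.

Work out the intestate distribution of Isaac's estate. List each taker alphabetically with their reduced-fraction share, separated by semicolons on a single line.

There is no surviving spouse, so the entire estate passes to Isaac's descendants per stirpes.
The estate is divided into 5 equal shares of 1/5 among Charles, Nora, Tessa, Edmund, Victor.
Charles predeceased; the 1/5 allotted to Charles's branch passes to Charles's issue by representation.
The 1/5 is divided into 2 equal shares of 1/10 among Rose, Fiona.
Rose is living and takes 1/10.
Fiona is living and takes 1/10.
Nora predeceased; the 1/5 allotted to Nora's branch passes to Nora's issue by representation.
The 1/5 is divided into 3 equal shares of 1/15 among Judith, Diana, Martin.
Judith is living and takes 1/15.
Diana predeceased; the 1/15 allotted to Diana's branch passes to Diana's issue by representation.
Harriet is the sole taker at this level and receives the full 1/15.
Martin is living and takes 1/15.
Tessa is living and takes 1/5.
Edmund is living and takes 1/5.
Victor is living and takes 1/5.

Edmund 1/5; Fiona 1/10; Harriet 1/15; Judith 1/15; Martin 1/15; Rose 1/10; Tessa 1/5; Victor 1/5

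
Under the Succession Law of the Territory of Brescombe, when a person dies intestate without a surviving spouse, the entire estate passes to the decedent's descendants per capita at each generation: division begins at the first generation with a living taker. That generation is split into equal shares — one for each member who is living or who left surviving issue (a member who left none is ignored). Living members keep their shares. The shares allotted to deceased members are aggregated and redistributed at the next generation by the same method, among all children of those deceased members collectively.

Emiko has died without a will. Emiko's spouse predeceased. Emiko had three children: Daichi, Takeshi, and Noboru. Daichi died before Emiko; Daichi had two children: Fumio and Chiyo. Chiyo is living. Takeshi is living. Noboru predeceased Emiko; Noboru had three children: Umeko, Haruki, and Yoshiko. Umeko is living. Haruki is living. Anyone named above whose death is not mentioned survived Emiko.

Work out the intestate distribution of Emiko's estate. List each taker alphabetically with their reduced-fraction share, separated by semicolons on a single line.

There is no surviving spouse, so the entire estate passes to Emiko's descendants per capita at each generation.
At generation 1 (Daichi, Takeshi, Noboru) there are 3 shares of (1)/3 = 1/3 each.
Living: Takeshi — each takes 1/3.
Deceased: Daichi and Noboru. Their combined 2/3 is pooled and carried to generation 2.
At generation 2 (Fumio, Chiyo, Umeko, Haruki, Yoshiko) there are 5 shares of (2/3)/5 = 2/15 each.
Living: Fumio, Chiyo, Umeko, Haruki, and Yoshiko — each takes 2/15.

Chiyo 2/15; Fumio 2/15; Haruki 2/15; Takeshi 1/3; Umeko 2/15; Yoshiko 2/15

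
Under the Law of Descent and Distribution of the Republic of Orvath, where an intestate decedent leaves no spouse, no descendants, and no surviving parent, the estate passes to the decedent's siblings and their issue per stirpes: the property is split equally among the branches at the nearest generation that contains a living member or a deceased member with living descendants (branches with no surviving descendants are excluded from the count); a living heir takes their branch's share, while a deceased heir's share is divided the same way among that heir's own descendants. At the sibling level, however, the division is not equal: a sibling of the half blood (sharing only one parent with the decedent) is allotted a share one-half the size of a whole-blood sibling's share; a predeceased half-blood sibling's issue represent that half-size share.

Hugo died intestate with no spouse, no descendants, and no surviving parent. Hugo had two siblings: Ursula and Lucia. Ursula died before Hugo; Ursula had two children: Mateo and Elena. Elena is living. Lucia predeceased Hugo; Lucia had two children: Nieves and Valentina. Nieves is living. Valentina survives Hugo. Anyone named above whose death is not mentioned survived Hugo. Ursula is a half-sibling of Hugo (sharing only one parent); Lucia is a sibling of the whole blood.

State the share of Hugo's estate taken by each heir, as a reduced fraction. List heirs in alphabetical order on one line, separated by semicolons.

Elena 1/6; Mateo 1/6; Nieves 1/3; Valentina 1/3

No spouse, descendants, or parent survives, so the estate passes to Hugo's siblings per stirpes.
Half-blood siblings count for one-half the weight of whole-blood siblings at the initial division.
Dividing 1 in proportion to weights (total weight 3/2): Ursula (weight 1/2) → 1/3; Lucia (weight 1) → 2/3.
Ursula predeceased; the 1/3 allotted to Ursula's branch passes to Ursula's issue by representation.
The 1/3 is divided into 2 equal shares of 1/6 among Mateo, Elena.
Mateo is living and takes 1/6.
Elena is living and takes 1/6.
Lucia predeceased; the 2/3 allotted to Lucia's branch passes to Lucia's issue by representation.
The 2/3 is divided into 2 equal shares of 1/3 among Nieves, Valentina.
Nieves is living and takes 1/3.
Valentina is living and takes 1/3.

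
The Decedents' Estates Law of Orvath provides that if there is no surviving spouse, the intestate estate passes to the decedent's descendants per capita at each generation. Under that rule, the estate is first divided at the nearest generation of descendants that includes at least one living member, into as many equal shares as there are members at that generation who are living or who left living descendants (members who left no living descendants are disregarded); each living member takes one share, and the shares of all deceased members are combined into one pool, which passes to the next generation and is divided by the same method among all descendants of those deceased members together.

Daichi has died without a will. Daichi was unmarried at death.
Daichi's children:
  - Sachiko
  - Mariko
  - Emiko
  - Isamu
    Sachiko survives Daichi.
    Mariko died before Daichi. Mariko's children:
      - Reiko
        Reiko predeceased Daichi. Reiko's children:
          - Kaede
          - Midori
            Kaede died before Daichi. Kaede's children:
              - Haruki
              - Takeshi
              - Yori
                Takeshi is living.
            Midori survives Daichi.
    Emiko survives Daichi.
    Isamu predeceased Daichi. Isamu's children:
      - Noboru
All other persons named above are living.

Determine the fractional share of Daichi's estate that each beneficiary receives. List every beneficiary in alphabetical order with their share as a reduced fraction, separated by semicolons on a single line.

There is no surviving spouse, so the entire estate passes to Daichi's descendants per capita at each generation.
At generation 1 (Sachiko, Mariko, Emiko, Isamu) there are 4 shares of (1)/4 = 1/4 each.
Living: Sachiko and Emiko — each takes 1/4.
Deceased: Mariko and Isamu. Their combined 1/2 is pooled and carried to generation 2.
At generation 2 (Reiko, Noboru) there are 2 shares of (1/2)/2 = 1/4 each.
Living: Noboru — each takes 1/4.
Deceased: Reiko. That 1/4 share is carried to generation 3.
At generation 3 (Kaede, Midori) there are 2 shares of (1/4)/2 = 1/8 each.
Living: Midori — each takes 1/8.
Deceased: Kaede. That 1/8 share is carried to generation 4.
At generation 4 (Haruki, Takeshi, Yori) there are 3 shares of (1/8)/3 = 1/24 each.
Living: Haruki, Takeshi, and Yori — each takes 1/24.

Emiko 1/4; Haruki 1/24; Midori 1/8; Noboru 1/4; Sachiko 1/4; Takeshi 1/24; Yori 1/24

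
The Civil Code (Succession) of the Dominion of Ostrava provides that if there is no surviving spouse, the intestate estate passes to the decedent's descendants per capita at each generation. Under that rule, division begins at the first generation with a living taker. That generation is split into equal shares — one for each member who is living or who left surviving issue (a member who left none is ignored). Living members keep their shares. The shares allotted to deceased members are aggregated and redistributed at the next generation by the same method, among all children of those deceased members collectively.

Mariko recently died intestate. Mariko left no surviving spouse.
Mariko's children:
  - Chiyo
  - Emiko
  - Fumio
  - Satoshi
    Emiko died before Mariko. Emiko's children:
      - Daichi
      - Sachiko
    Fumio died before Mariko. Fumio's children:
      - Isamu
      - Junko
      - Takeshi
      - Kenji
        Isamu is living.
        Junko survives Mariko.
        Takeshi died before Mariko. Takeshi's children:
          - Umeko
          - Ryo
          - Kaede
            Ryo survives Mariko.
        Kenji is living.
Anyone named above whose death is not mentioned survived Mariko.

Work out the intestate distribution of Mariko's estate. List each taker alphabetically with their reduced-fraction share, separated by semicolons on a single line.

Chiyo 1/4; Daichi 1/12; Isamu 1/12; Junko 1/12; Kaede 1/36; Kenji 1/12; Ryo 1/36; Sachiko 1/12; Satoshi 1/4; Umeko 1/36

There is no surviving spouse, so the entire estate passes to Mariko's descendants per capita at each generation.
At generation 1 (Chiyo, Emiko, Fumio, Satoshi) there are 4 shares of (1)/4 = 1/4 each.
Living: Chiyo and Satoshi — each takes 1/4.
Deceased: Emiko and Fumio. Their combined 1/2 is pooled and carried to generation 2.
At generation 2 (Daichi, Sachiko, Isamu, Junko, Takeshi, Kenji) there are 6 shares of (1/2)/6 = 1/12 each.
Living: Daichi, Sachiko, Isamu, Junko, and Kenji — each takes 1/12.
Deceased: Takeshi. That 1/12 share is carried to generation 3.
At generation 3 (Umeko, Ryo, Kaede) there are 3 shares of (1/12)/3 = 1/36 each.
Living: Umeko, Ryo, and Kaede — each takes 1/36.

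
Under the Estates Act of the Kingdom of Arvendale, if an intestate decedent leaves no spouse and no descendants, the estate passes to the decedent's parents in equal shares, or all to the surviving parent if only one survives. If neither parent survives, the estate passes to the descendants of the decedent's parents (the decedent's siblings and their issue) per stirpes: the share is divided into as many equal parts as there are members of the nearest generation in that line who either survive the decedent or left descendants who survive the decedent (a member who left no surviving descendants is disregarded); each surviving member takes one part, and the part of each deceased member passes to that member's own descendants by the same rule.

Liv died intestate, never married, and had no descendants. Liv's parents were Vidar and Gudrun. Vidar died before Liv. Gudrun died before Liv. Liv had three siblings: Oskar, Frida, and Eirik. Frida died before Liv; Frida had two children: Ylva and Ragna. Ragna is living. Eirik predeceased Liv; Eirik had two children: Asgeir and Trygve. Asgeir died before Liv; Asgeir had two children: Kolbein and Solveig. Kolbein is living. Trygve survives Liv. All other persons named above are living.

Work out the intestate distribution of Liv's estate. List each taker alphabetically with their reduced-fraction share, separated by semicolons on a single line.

Neither parent survives and there are no descendants, so the estate passes to Liv's siblings and their issue per stirpes.
The estate is divided into 3 equal shares of 1/3 among Oskar, Frida, Eirik.
Oskar is living and takes 1/3.
Frida predeceased; the 1/3 allotted to Frida's branch passes to Frida's issue by representation.
The 1/3 is divided into 2 equal shares of 1/6 among Ylva, Ragna.
Ylva is living and takes 1/6.
Ragna is living and takes 1/6.
Eirik predeceased; the 1/3 allotted to Eirik's branch passes to Eirik's issue by representation.
The 1/3 is divided into 2 equal shares of 1/6 among Asgeir, Trygve.
Asgeir predeceased; the 1/6 allotted to Asgeir's branch passes to Asgeir's issue by representation.
The 1/6 is divided into 2 equal shares of 1/12 among Kolbein, Solveig.
Kolbein is living and takes 1/12.
Solveig is living and takes 1/12.
Trygve is living and takes 1/6.

Kolbein 1/12; Oskar 1/3; Ragna 1/6; Solveig 1/12; Trygve 1/6; Ylva 1/6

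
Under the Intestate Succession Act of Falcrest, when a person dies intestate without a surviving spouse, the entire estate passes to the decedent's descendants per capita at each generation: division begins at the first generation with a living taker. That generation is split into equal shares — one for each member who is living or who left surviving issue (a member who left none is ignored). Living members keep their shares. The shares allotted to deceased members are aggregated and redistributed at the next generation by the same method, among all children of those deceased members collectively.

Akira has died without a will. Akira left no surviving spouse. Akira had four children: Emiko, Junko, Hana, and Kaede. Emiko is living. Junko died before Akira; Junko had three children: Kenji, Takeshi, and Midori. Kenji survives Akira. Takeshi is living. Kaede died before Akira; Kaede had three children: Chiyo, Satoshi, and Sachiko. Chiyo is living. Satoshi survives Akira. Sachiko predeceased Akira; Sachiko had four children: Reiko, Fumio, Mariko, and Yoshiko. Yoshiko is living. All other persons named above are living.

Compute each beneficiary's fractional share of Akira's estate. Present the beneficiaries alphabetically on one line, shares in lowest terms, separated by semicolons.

Chiyo 1/12; Emiko 1/4; Fumio 1/48; Hana 1/4; Kenji 1/12; Mariko 1/48; Midori 1/12; Reiko 1/48; Satoshi 1/12; Takeshi 1/12; Yoshiko 1/48

There is no surviving spouse, so the entire estate passes to Akira's descendants per capita at each generation.
At generation 1 (Emiko, Junko, Hana, Kaede) there are 4 shares of (1)/4 = 1/4 each.
Living: Emiko and Hana — each takes 1/4.
Deceased: Junko and Kaede. Their combined 1/2 is pooled and carried to generation 2.
At generation 2 (Kenji, Takeshi, Midori, Chiyo, Satoshi, Sachiko) there are 6 shares of (1/2)/6 = 1/12 each.
Living: Kenji, Takeshi, Midori, Chiyo, and Satoshi — each takes 1/12.
Deceased: Sachiko. That 1/12 share is carried to generation 3.
At generation 3 (Reiko, Fumio, Mariko, Yoshiko) there are 4 shares of (1/12)/4 = 1/48 each.
Living: Reiko, Fumio, Mariko, and Yoshiko — each takes 1/48.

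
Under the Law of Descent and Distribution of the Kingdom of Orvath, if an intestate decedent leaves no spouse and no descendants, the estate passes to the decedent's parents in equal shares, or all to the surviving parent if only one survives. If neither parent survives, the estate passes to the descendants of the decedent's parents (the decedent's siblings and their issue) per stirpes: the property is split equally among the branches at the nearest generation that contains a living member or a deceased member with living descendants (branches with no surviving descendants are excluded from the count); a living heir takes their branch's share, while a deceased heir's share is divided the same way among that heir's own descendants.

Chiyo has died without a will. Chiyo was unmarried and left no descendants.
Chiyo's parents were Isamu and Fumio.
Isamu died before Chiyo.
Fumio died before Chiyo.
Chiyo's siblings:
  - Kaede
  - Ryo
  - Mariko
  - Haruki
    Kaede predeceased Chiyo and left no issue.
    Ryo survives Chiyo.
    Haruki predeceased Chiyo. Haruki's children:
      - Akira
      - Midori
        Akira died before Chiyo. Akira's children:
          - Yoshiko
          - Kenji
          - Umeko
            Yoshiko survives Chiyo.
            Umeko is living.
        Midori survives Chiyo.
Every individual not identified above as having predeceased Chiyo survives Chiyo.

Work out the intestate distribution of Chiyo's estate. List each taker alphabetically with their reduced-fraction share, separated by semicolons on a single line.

Neither parent survives and there are no descendants, so the estate passes to Chiyo's siblings and their issue per stirpes.
Kaede left no surviving issue, so that branch lapses and is disregarded.
The estate is divided into 3 equal shares of 1/3 among Ryo, Mariko, Haruki.
Ryo is living and takes 1/3.
Mariko is living and takes 1/3.
Haruki predeceased; the 1/3 allotted to Haruki's branch passes to Haruki's issue by representation.
The 1/3 is divided into 2 equal shares of 1/6 among Akira, Midori.
Akira predeceased; the 1/6 allotted to Akira's branch passes to Akira's issue by representation.
The 1/6 is divided into 3 equal shares of 1/18 among Yoshiko, Kenji, Umeko.
Yoshiko is living and takes 1/18.
Kenji is living and takes 1/18.
Umeko is living and takes 1/18.
Midori is living and takes 1/6.

Kenji 1/18; Mariko 1/3; Midori 1/6; Ryo 1/3; Umeko 1/18; Yoshiko 1/18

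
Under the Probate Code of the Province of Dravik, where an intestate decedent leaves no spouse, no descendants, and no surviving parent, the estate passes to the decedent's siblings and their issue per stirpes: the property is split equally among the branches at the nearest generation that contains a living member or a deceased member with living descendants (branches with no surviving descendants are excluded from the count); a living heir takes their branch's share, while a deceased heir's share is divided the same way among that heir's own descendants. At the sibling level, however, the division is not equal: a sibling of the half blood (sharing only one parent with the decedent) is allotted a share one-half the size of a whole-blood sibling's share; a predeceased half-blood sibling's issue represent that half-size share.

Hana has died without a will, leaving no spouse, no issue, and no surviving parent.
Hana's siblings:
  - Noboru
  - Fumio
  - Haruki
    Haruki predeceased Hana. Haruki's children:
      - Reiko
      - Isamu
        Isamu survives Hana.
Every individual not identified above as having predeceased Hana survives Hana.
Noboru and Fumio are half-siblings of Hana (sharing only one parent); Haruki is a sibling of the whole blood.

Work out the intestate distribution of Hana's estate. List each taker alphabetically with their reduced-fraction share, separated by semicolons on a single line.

No spouse, descendants, or parent survives, so the estate passes to Hana's siblings per stirpes.
Half-blood siblings count for one-half the weight of whole-blood siblings at the initial division.
Dividing 1 in proportion to weights (total weight 2): Noboru (weight 1/2) → 1/4; Fumio (weight 1/2) → 1/4; Haruki (weight 1) → 1/2.
Noboru is living and takes 1/4.
Fumio is living and takes 1/4.
Haruki predeceased; the 1/2 allotted to Haruki's branch passes to Haruki's issue by representation.
The 1/2 is divided into 2 equal shares of 1/4 among Reiko, Isamu.
Reiko is living and takes 1/4.
Isamu is living and takes 1/4.

Fumio 1/4; Isamu 1/4; Noboru 1/4; Reiko 1/4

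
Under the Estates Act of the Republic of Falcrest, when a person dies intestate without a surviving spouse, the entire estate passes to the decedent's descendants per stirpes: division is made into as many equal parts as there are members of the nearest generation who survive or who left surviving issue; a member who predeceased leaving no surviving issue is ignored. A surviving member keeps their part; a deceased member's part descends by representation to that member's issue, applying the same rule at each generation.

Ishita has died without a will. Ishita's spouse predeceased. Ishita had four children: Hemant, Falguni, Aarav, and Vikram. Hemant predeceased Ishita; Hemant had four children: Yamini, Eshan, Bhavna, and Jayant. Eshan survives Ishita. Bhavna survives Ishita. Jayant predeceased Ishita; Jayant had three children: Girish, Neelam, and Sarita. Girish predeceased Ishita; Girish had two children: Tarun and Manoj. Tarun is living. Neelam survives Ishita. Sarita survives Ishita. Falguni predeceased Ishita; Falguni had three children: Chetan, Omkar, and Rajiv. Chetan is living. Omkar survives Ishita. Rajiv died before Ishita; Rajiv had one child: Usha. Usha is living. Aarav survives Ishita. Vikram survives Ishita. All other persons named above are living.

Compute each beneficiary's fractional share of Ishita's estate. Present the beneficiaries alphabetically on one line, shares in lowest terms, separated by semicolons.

Aarav 1/4; Bhavna 1/16; Chetan 1/12; Eshan 1/16; Manoj 1/96; Neelam 1/48; Omkar 1/12; Sarita 1/48; Tarun 1/96; Usha 1/12; Vikram 1/4; Yamini 1/16

There is no surviving spouse, so the entire estate passes to Ishita's descendants per stirpes.
The estate is divided into 4 equal shares of 1/4 among Hemant, Falguni, Aarav, Vikram.
Hemant predeceased; the 1/4 allotted to Hemant's branch passes to Hemant's issue by representation.
The 1/4 is divided into 4 equal shares of 1/16 among Yamini, Eshan, Bhavna, Jayant.
Yamini is living and takes 1/16.
Eshan is living and takes 1/16.
Bhavna is living and takes 1/16.
Jayant predeceased; the 1/16 allotted to Jayant's branch passes to Jayant's issue by representation.
The 1/16 is divided into 3 equal shares of 1/48 among Girish, Neelam, Sarita.
Girish predeceased; the 1/48 allotted to Girish's branch passes to Girish's issue by representation.
The 1/48 is divided into 2 equal shares of 1/96 among Tarun, Manoj.
Tarun is living and takes 1/96.
Manoj is living and takes 1/96.
Neelam is living and takes 1/48.
Sarita is living and takes 1/48.
Falguni predeceased; the 1/4 allotted to Falguni's branch passes to Falguni's issue by representation.
The 1/4 is divided into 3 equal shares of 1/12 among Chetan, Omkar, Rajiv.
Chetan is living and takes 1/12.
Omkar is living and takes 1/12.
Rajiv predeceased; the 1/12 allotted to Rajiv's branch passes to Rajiv's issue by representation.
Usha is the sole taker at this level and receives the full 1/12.
Aarav is living and takes 1/4.
Vikram is living and takes 1/4.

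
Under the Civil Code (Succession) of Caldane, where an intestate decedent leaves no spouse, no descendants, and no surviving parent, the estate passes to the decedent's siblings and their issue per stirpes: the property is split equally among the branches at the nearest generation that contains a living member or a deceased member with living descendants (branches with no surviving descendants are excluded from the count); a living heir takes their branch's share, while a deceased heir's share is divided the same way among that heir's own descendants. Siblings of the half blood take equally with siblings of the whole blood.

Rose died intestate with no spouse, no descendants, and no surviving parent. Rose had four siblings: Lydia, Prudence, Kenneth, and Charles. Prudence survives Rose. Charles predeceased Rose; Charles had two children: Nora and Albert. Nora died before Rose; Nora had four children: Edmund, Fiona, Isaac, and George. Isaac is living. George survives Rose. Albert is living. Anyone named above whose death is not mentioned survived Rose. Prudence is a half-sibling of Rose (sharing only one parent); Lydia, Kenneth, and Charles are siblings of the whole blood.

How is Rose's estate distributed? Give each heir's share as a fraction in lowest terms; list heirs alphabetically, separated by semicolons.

Albert 1/8; Edmund 1/32; Fiona 1/32; George 1/32; Isaac 1/32; Kenneth 1/4; Lydia 1/4; Prudence 1/4

No spouse, descendants, or parent survives, so the estate passes to Rose's siblings per stirpes.
Half-blood and whole-blood siblings take equally under the stated rule.
The estate is divided into 4 equal shares of 1/4 among Lydia, Prudence, Kenneth, Charles.
Lydia is living and takes 1/4.
Prudence is living and takes 1/4.
Kenneth is living and takes 1/4.
Charles predeceased; the 1/4 allotted to Charles's branch passes to Charles's issue by representation.
The 1/4 is divided into 2 equal shares of 1/8 among Nora, Albert.
Nora predeceased; the 1/8 allotted to Nora's branch passes to Nora's issue by representation.
The 1/8 is divided into 4 equal shares of 1/32 among Edmund, Fiona, Isaac, George.
Edmund is living and takes 1/32.
Fiona is living and takes 1/32.
Isaac is living and takes 1/32.
George is living and takes 1/32.
Albert is living and takes 1/8.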